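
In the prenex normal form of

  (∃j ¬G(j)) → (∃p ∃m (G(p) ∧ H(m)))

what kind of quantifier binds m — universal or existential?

existential

Eliminate → and ↔ using ¬ and ∨.
  ¬(∃j ¬G(j)) ∨ (∃p ∃m (G(p) ∧ H(m)))
Drive negations inward (¬∀x A ≡ ∃x ¬A, ¬∃x A ≡ ∀x ¬A, De Morgan for ∧/∨):
  (∀j G(j)) ∨ (∃p ∃m (G(p) ∧ H(m)))
All bound variables are already distinct, so no renaming is needed.
Finally move all quantifiers to the prefix:
  ∀j ∃p ∃m (G(j) ∨ G(p) ∧ H(m))
The quantifier ∃m sits under an even number of negations (counting the antecedent side of each →), so it remains existential.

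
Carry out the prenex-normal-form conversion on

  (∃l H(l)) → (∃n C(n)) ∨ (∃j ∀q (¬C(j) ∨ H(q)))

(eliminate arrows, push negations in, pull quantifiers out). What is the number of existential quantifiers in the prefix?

First replace A → B with ¬A ∨ B.
  ¬(∃l H(l)) ∨ (∃n C(n)) ∨ (∃j ∀q (¬C(j) ∨ H(q)))
Push ¬ through the quantifiers and connectives to reach negation normal form:
  (∀l ¬H(l)) ∨ (∃n C(n)) ∨ (∃j ∀q (¬C(j) ∨ H(q)))
All bound variables are already distinct, so no renaming is needed.
Finally move all quantifiers to the prefix:
  ∀l ∃n ∃j ∀q (¬H(l) ∨ C(n) ∨ ¬C(j) ∨ H(q))
The prefix is ∀l ∃n ∃j ∀q: 2 universal, 2 existential.

2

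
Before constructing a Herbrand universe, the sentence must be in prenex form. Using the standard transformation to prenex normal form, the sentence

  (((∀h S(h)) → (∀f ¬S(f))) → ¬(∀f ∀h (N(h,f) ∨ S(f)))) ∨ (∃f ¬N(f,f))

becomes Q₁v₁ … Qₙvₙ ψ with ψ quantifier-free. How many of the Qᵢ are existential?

First replace A → B with ¬A ∨ B.
  ¬(¬(∀h S(h)) ∨ (∀f ¬S(f))) ∨ ¬(∀f ∀h (N(h,f) ∨ S(f))) ∨ (∃f ¬N(f,f))
Drive negations inward (¬∀x A ≡ ∃x ¬A, ¬∃x A ≡ ∀x ¬A, De Morgan for ∧/∨):
  (∀h S(h)) ∧ (∃f S(f)) ∨ (∃f ∃h (¬N(h,f) ∧ ¬S(f))) ∨ (∃f ¬N(f,f))
Rename bound variables to avoid capture: f↦x, h↦w1, f↦a.
  (∀h S(h)) ∧ (∃f S(f)) ∨ (∃x ∃w1 (¬N(w1,x) ∧ ¬S(x))) ∨ (∃a ¬N(a,a))
Extract every quantifier outward, since the variables are now distinct and don't occur free across branches:
  ∀h ∃f ∃x ∃w1 ∃a (S(h) ∧ S(f) ∨ ¬N(w1,x) ∧ ¬S(x) ∨ ¬N(a,a))
The prefix is ∀h ∃f ∃x ∃w1 ∃a: 1 universal, 4 existential.

4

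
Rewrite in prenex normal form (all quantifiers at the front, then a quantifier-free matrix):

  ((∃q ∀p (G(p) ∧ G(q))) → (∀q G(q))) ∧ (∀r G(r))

∀q ∃p ∀z1 ∀r ((¬G(p) ∨ ¬G(q) ∨ G(z1)) ∧ G(r))

Rewrite implications/biconditionals: A → B as ¬A ∨ B.
  (¬(∃q ∀p (G(p) ∧ G(q))) ∨ (∀q G(q))) ∧ (∀r G(r))
Push ¬ through the quantifiers and connectives to reach negation normal form:
  ((∀q ∃p (¬G(p) ∨ ¬G(q))) ∨ (∀q G(q))) ∧ (∀r G(r))
Give each quantifier a distinct variable: q↦z1.
  ((∀q ∃p (¬G(p) ∨ ¬G(q))) ∨ (∀z1 G(z1))) ∧ (∀r G(r))
Pull the quantifiers to the front (each side's bound variable is not free in the other side):
  ∀q ∃p ∀z1 ∀r ((¬G(p) ∨ ¬G(q) ∨ G(z1)) ∧ G(r))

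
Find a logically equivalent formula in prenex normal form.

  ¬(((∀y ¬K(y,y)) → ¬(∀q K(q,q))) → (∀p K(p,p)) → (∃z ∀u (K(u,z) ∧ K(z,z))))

∃y ∃q ∀p ∀z ∃u ((K(y,y) ∨ ¬K(q,q)) ∧ K(p,p) ∧ (¬K(u,z) ∨ ¬K(z,z)))

Rewrite implications/biconditionals: A → B as ¬A ∨ B.
  ¬(¬(¬(∀y ¬K(y,y)) ∨ ¬(∀q K(q,q))) ∨ ¬(∀p K(p,p)) ∨ (∃z ∀u (K(u,z) ∧ K(z,z))))
Push ¬ through the quantifiers and connectives to reach negation normal form:
  ((∃y K(y,y)) ∨ (∃q ¬K(q,q))) ∧ (∀p K(p,p)) ∧ (∀z ∃u (¬K(u,z) ∨ ¬K(z,z)))
All bound variables are already distinct, so no renaming is needed.
Finally move all quantifiers to the prefix:
  ∃y ∃q ∀p ∀z ∃u ((K(y,y) ∨ ¬K(q,q)) ∧ K(p,p) ∧ (¬K(u,z) ∨ ¬K(z,z)))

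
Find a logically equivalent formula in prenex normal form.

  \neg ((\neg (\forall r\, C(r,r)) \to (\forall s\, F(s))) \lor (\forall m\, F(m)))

\exists r\, \exists s\, \exists m\, (\neg C(r,r) \land \neg F(s) \land \neg F(m))

First replace A → B with ¬A ∨ B.
  \neg (\neg \neg (\forall r\, C(r,r)) \lor (\forall s\, F(s)) \lor (\forall m\, F(m)))
Move each ¬ inward, flipping quantifiers it crosses:
  (\exists r\, \neg C(r,r)) \land (\exists s\, \neg F(s)) \land (\exists m\, \neg F(m))
All bound variables are already distinct, so no renaming is needed.
Extract every quantifier outward, since the variables are now distinct and don't occur free across branches:
  \exists r\, \exists s\, \exists m\, (\neg C(r,r) \land \neg F(s) \land \neg F(m))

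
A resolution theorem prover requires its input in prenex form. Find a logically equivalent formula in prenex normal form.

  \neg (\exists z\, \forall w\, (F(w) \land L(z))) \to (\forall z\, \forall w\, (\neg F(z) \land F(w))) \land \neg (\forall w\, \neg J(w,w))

\exists z\, \forall w\, \forall t\, \forall a\, \exists x\, (F(w) \land L(z) \lor \neg F(t) \land F(a) \land J(x,x))

First replace A → B with ¬A ∨ B.
  \neg \neg (\exists z\, \forall w\, (F(w) \land L(z))) \lor (\forall z\, \forall w\, (\neg F(z) \land F(w))) \land \neg (\forall w\, \neg J(w,w))
Move each ¬ inward, flipping quantifiers it crosses:
  (\exists z\, \forall w\, (F(w) \land L(z))) \lor (\forall z\, \forall w\, (\neg F(z) \land F(w))) \land (\exists w\, J(w,w))
Standardize variables apart so no two quantifiers bind the same name: z↦t, w↦a, w↦x.
  (\exists z\, \forall w\, (F(w) \land L(z))) \lor (\forall t\, \forall a\, (\neg F(t) \land F(a))) \land (\exists x\, J(x,x))
Extract every quantifier outward, since the variables are now distinct and don't occur free across branches:
  \exists z\, \forall w\, \forall t\, \forall a\, \exists x\, (F(w) \land L(z) \lor \neg F(t) \land F(a) \land J(x,x))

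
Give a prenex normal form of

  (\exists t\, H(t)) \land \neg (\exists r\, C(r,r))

Push ¬ through the quantifiers and connectives to reach negation normal form:
  (\exists t\, H(t)) \land (\forall r\, \neg C(r,r))
All bound variables are already distinct, so no renaming is needed.
Pull the quantifiers to the front (each side's bound variable is not free in the other side):
  \exists t\, \forall r\, (H(t) \land \neg C(r,r))

\exists t\, \forall r\, (H(t) \land \neg C(r,r))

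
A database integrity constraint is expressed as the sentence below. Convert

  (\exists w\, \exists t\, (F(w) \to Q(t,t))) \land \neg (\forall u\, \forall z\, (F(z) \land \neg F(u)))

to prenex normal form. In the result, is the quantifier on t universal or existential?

Eliminate → and ↔ using ¬ and ∨.
  (\exists w\, \exists t\, (\neg F(w) \lor Q(t,t))) \land \neg (\forall u\, \forall z\, (F(z) \land \neg F(u)))
Drive negations inward (¬∀x A ≡ ∃x ¬A, ¬∃x A ≡ ∀x ¬A, De Morgan for ∧/∨):
  (\exists w\, \exists t\, (\neg F(w) \lor Q(t,t))) \land (\exists u\, \exists z\, (\neg F(z) \lor F(u)))
Pull the quantifiers to the front (each side's bound variable is not free in the other side):
  \exists w\, \exists t\, \exists u\, \exists z\, ((\neg F(w) \lor Q(t,t)) \land (\neg F(z) \lor F(u)))
The quantifier \exists t sits under an even number of negations (counting the antecedent side of each →), so it remains existential.

existential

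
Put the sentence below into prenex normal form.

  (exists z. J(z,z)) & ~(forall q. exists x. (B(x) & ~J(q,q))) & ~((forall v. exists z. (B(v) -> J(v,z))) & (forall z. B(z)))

First replace A → B with ¬A ∨ B.
  (exists z. J(z,z)) & ~(forall q. exists x. (B(x) & ~J(q,q))) & ~((forall v. exists z. (~B(v) | J(v,z))) & (forall z. B(z)))
Push ¬ through the quantifiers and connectives to reach negation normal form:
  (exists z. J(z,z)) & (exists q. forall x. (~B(x) | J(q,q))) & ((exists v. forall z. (B(v) & ~J(v,z))) | (exists z. ~B(z)))
Give each quantifier a distinct variable: z↦u1, z↦r.
  (exists z. J(z,z)) & (exists q. forall x. (~B(x) | J(q,q))) & ((exists v. forall u1. (B(v) & ~J(v,u1))) | (exists r. ~B(r)))
Pull the quantifiers to the front (each side's bound variable is not free in the other side):
  exists z. exists q. forall x. exists v. forall u1. exists r. (J(z,z) & (~B(x) | J(q,q)) & (B(v) & ~J(v,u1) | ~B(r)))

exists z. exists q. forall x. exists v. forall u1. exists r. (J(z,z) & (~B(x) | J(q,q)) & (B(v) & ~J(v,u1) | ~B(r)))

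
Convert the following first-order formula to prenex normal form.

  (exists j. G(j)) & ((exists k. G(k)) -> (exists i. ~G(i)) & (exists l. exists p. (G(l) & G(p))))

exists j. forall k. exists i. exists l. exists p. (G(j) & (~G(k) | ~G(i) & G(l) & G(p)))

First replace A → B with ¬A ∨ B.
  (exists j. G(j)) & (~(exists k. G(k)) | (exists i. ~G(i)) & (exists l. exists p. (G(l) & G(p))))
Move each ¬ inward, flipping quantifiers it crosses:
  (exists j. G(j)) & ((forall k. ~G(k)) | (exists i. ~G(i)) & (exists l. exists p. (G(l) & G(p))))
Finally move all quantifiers to the prefix:
  exists j. forall k. exists i. exists l. exists p. (G(j) & (~G(k) | ~G(i) & G(l) & G(p)))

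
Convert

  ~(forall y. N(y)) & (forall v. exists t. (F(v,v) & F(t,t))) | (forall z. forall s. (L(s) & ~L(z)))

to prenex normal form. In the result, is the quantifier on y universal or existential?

Move each ¬ inward, flipping quantifiers it crosses:
  (exists y. ~N(y)) & (forall v. exists t. (F(v,v) & F(t,t))) | (forall z. forall s. (L(s) & ~L(z)))
All bound variables are already distinct, so no renaming is needed.
Extract every quantifier outward, since the variables are now distinct and don't occur free across branches:
  exists y. forall v. exists t. forall z. forall s. (~N(y) & F(v,v) & F(t,t) | L(s) & ~L(z))
The quantifier forall y sits under an odd number of negations, so it flips to exists y.

existential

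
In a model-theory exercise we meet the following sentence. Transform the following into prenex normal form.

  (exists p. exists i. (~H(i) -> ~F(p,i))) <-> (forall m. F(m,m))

forall p. forall i. forall m. exists u. exists q. exists b. ((~H(i) & F(p,i) | F(m,m)) & (~F(u,u) | H(b) | ~F(q,b)))

Eliminate → and ↔ using ¬ and ∨; A ↔ B as (¬A ∨ B) ∧ (¬B ∨ A).
  (~(exists p. exists i. (~~H(i) | ~F(p,i))) | (forall m. F(m,m))) & (~(forall m. F(m,m)) | (exists p. exists i. (~~H(i) | ~F(p,i))))
Push ¬ through the quantifiers and connectives to reach negation normal form:
  ((forall p. forall i. (~H(i) & F(p,i))) | (forall m. F(m,m))) & ((exists m. ~F(m,m)) | (exists p. exists i. (H(i) | ~F(p,i))))
Rename bound variables to avoid capture: m↦u, p↦q, i↦b.
  ((forall p. forall i. (~H(i) & F(p,i))) | (forall m. F(m,m))) & ((exists u. ~F(u,u)) | (exists q. exists b. (H(b) | ~F(q,b))))
Finally move all quantifiers to the prefix:
  forall p. forall i. forall m. exists u. exists q. exists b. ((~H(i) & F(p,i) | F(m,m)) & (~F(u,u) | H(b) | ~F(q,b)))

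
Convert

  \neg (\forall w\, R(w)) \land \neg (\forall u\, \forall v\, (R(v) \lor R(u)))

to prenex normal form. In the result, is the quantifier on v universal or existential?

Push ¬ through the quantifiers and connectives to reach negation normal form:
  (\exists w\, \neg R(w)) \land (\exists u\, \exists v\, (\neg R(v) \land \neg R(u)))
All bound variables are already distinct, so no renaming is needed.
Extract every quantifier outward, since the variables are now distinct and don't occur free across branches:
  \exists w\, \exists u\, \exists v\, (\neg R(w) \land \neg R(v) \land \neg R(u))
The quantifier \forall v sits under an odd number of negations, so it flips to \exists v.

existential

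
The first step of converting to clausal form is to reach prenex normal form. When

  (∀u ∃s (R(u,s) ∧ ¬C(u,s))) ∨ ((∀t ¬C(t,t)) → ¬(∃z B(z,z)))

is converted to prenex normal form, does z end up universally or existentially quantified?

Rewrite implications/biconditionals: A → B as ¬A ∨ B.
  (∀u ∃s (R(u,s) ∧ ¬C(u,s))) ∨ ¬(∀t ¬C(t,t)) ∨ ¬(∃z B(z,z))
Move each ¬ inward, flipping quantifiers it crosses:
  (∀u ∃s (R(u,s) ∧ ¬C(u,s))) ∨ (∃t C(t,t)) ∨ (∀z ¬B(z,z))
All bound variables are already distinct, so no renaming is needed.
Pull the quantifiers to the front (each side's bound variable is not free in the other side):
  ∀u ∃s ∃t ∀z (R(u,s) ∧ ¬C(u,s) ∨ C(t,t) ∨ ¬B(z,z))
The quantifier ∃z sits under an odd number of negations (counting the antecedent side of each →), so it flips to ∀z.

universal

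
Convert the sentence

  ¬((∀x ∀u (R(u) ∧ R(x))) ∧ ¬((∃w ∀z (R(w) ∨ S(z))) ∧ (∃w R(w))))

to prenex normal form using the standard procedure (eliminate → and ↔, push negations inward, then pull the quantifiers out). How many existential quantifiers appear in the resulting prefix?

4

Push ¬ through the quantifiers and connectives to reach negation normal form:
  (∃x ∃u (¬R(u) ∨ ¬R(x))) ∨ (∃w ∀z (R(w) ∨ S(z))) ∧ (∃w R(w))
Give each quantifier a distinct variable: w↦a.
  (∃x ∃u (¬R(u) ∨ ¬R(x))) ∨ (∃w ∀z (R(w) ∨ S(z))) ∧ (∃a R(a))
Extract every quantifier outward, since the variables are now distinct and don't occur free across branches:
  ∃x ∃u ∃w ∀z ∃a (¬R(u) ∨ ¬R(x) ∨ (R(w) ∨ S(z)) ∧ R(a))
The prefix is ∃x ∃u ∃w ∀z ∃a: 1 universal, 4 existential.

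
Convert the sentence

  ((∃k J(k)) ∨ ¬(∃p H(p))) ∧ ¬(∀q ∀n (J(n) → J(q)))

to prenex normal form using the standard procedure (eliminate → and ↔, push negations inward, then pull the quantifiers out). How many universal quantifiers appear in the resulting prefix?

1

Rewrite implications/biconditionals: A → B as ¬A ∨ B.
  ((∃k J(k)) ∨ ¬(∃p H(p))) ∧ ¬(∀q ∀n (¬J(n) ∨ J(q)))
Drive negations inward (¬∀x A ≡ ∃x ¬A, ¬∃x A ≡ ∀x ¬A, De Morgan for ∧/∨):
  ((∃k J(k)) ∨ (∀p ¬H(p))) ∧ (∃q ∃n (J(n) ∧ ¬J(q)))
All bound variables are already distinct, so no renaming is needed.
Finally move all quantifiers to the prefix:
  ∃k ∀p ∃q ∃n ((J(k) ∨ ¬H(p)) ∧ J(n) ∧ ¬J(q))
The prefix is ∃k ∀p ∃q ∃n: 1 universal, 3 existential.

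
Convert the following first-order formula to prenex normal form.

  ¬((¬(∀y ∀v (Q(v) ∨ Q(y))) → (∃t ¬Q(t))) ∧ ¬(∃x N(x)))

Eliminate → and ↔ using ¬ and ∨.
  ¬((¬¬(∀y ∀v (Q(v) ∨ Q(y))) ∨ (∃t ¬Q(t))) ∧ ¬(∃x N(x)))
Move each ¬ inward, flipping quantifiers it crosses:
  (∃y ∃v (¬Q(v) ∧ ¬Q(y))) ∧ (∀t Q(t)) ∨ (∃x N(x))
All bound variables are already distinct, so no renaming is needed.
Pull the quantifiers to the front (each side's bound variable is not free in the other side):
  ∃y ∃v ∀t ∃x (¬Q(v) ∧ ¬Q(y) ∧ Q(t) ∨ N(x))

∃y ∃v ∀t ∃x (¬Q(v) ∧ ¬Q(y) ∧ Q(t) ∨ N(x))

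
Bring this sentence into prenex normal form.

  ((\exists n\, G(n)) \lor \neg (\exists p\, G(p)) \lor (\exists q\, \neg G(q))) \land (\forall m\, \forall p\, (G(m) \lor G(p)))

\exists n\, \forall p\, \exists q\, \forall m\, \forall x1\, ((G(n) \lor \neg G(p) \lor \neg G(q)) \land (G(m) \lor G(x1)))

Push ¬ through the quantifiers and connectives to reach negation normal form:
  ((\exists n\, G(n)) \lor (\forall p\, \neg G(p)) \lor (\exists q\, \neg G(q))) \land (\forall m\, \forall p\, (G(m) \lor G(p)))
Give each quantifier a distinct variable: p↦x1.
  ((\exists n\, G(n)) \lor (\forall p\, \neg G(p)) \lor (\exists q\, \neg G(q))) \land (\forall m\, \forall x1\, (G(m) \lor G(x1)))
Extract every quantifier outward, since the variables are now distinct and don't occur free across branches:
  \exists n\, \forall p\, \exists q\, \forall m\, \forall x1\, ((G(n) \lor \neg G(p) \lor \neg G(q)) \land (G(m) \lor G(x1)))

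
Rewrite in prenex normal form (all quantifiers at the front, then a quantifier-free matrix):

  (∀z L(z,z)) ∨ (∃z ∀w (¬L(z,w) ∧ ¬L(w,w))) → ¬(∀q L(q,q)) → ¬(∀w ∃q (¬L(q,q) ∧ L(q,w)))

First replace A → B with ¬A ∨ B.
  ¬((∀z L(z,z)) ∨ (∃z ∀w (¬L(z,w) ∧ ¬L(w,w)))) ∨ ¬¬(∀q L(q,q)) ∨ ¬(∀w ∃q (¬L(q,q) ∧ L(q,w)))
Drive negations inward (¬∀x A ≡ ∃x ¬A, ¬∃x A ≡ ∀x ¬A, De Morgan for ∧/∨):
  (∃z ¬L(z,z)) ∧ (∀z ∃w (L(z,w) ∨ L(w,w))) ∨ (∀q L(q,q)) ∨ (∃w ∀q (L(q,q) ∨ ¬L(q,w)))
Rename bound variables to avoid capture: z↦w1, w↦b, q↦u1.
  (∃z ¬L(z,z)) ∧ (∀w1 ∃w (L(w1,w) ∨ L(w,w))) ∨ (∀q L(q,q)) ∨ (∃b ∀u1 (L(u1,u1) ∨ ¬L(u1,b)))
Extract every quantifier outward, since the variables are now distinct and don't occur free across branches:
  ∃z ∀w1 ∃w ∀q ∃b ∀u1 (¬L(z,z) ∧ (L(w1,w) ∨ L(w,w)) ∨ L(q,q) ∨ L(u1,u1) ∨ ¬L(u1,b))

∃z ∀w1 ∃w ∀q ∃b ∀u1 (¬L(z,z) ∧ (L(w1,w) ∨ L(w,w)) ∨ L(q,q) ∨ L(u1,u1) ∨ ¬L(u1,b))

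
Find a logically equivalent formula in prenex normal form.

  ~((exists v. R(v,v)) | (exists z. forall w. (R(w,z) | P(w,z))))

forall v. forall z. exists w. (~R(v,v) & ~R(w,z) & ~P(w,z))

Move each ¬ inward, flipping quantifiers it crosses:
  (forall v. ~R(v,v)) & (forall z. exists w. (~R(w,z) & ~P(w,z)))
Finally move all quantifiers to the prefix:
  forall v. forall z. exists w. (~R(v,v) & ~R(w,z) & ~P(w,z))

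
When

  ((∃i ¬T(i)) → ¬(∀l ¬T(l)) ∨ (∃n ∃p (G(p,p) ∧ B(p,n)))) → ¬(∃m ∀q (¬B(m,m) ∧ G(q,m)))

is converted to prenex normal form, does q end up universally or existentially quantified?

First replace A → B with ¬A ∨ B.
  ¬(¬(∃i ¬T(i)) ∨ ¬(∀l ¬T(l)) ∨ (∃n ∃p (G(p,p) ∧ B(p,n)))) ∨ ¬(∃m ∀q (¬B(m,m) ∧ G(q,m)))
Move each ¬ inward, flipping quantifiers it crosses:
  (∃i ¬T(i)) ∧ (∀l ¬T(l)) ∧ (∀n ∀p (¬G(p,p) ∨ ¬B(p,n))) ∨ (∀m ∃q (B(m,m) ∨ ¬G(q,m)))
All bound variables are already distinct, so no renaming is needed.
Finally move all quantifiers to the prefix:
  ∃i ∀l ∀n ∀p ∀m ∃q (¬T(i) ∧ ¬T(l) ∧ (¬G(p,p) ∨ ¬B(p,n)) ∨ B(m,m) ∨ ¬G(q,m))
The quantifier ∀q sits under an odd number of negations (counting the antecedent side of each →), so it flips to ∃q.

existential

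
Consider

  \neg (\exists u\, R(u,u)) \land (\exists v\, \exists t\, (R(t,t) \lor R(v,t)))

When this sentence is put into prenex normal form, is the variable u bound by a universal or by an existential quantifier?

Move each ¬ inward, flipping quantifiers it crosses:
  (\forall u\, \neg R(u,u)) \land (\exists v\, \exists t\, (R(t,t) \lor R(v,t)))
Extract every quantifier outward, since the variables are now distinct and don't occur free across branches:
  \forall u\, \exists v\, \exists t\, (\neg R(u,u) \land (R(t,t) \lor R(v,t)))
The quantifier \exists u sits under an odd number of negations, so it flips to \forall u.

universal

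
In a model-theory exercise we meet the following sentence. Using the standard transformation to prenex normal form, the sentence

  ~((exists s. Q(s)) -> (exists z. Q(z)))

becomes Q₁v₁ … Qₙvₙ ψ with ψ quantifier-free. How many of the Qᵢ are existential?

1

Eliminate → and ↔ using ¬ and ∨.
  ~(~(exists s. Q(s)) | (exists z. Q(z)))
Drive negations inward (¬∀x A ≡ ∃x ¬A, ¬∃x A ≡ ∀x ¬A, De Morgan for ∧/∨):
  (exists s. Q(s)) & (forall z. ~Q(z))
All bound variables are already distinct, so no renaming is needed.
Extract every quantifier outward, since the variables are now distinct and don't occur free across branches:
  exists s. forall z. (Q(s) & ~Q(z))
The prefix is exists s forall z: 1 universal, 1 existential.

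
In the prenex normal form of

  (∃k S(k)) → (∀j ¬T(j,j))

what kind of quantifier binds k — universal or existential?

First replace A → B with ¬A ∨ B.
  ¬(∃k S(k)) ∨ (∀j ¬T(j,j))
Drive negations inward (¬∀x A ≡ ∃x ¬A, ¬∃x A ≡ ∀x ¬A, De Morgan for ∧/∨):
  (∀k ¬S(k)) ∨ (∀j ¬T(j,j))
All bound variables are already distinct, so no renaming is needed.
Pull the quantifiers to the front (each side's bound variable is not free in the other side):
  ∀k ∀j (¬S(k) ∨ ¬T(j,j))
The quantifier ∃k sits under an odd number of negations (counting the antecedent side of each →), so it flips to ∀k.

universal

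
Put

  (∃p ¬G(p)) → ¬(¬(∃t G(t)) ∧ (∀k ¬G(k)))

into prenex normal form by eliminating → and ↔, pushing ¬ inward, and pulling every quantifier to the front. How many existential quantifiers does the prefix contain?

2

Rewrite implications/biconditionals: A → B as ¬A ∨ B.
  ¬(∃p ¬G(p)) ∨ ¬(¬(∃t G(t)) ∧ (∀k ¬G(k)))
Push ¬ through the quantifiers and connectives to reach negation normal form:
  (∀p G(p)) ∨ (∃t G(t)) ∨ (∃k G(k))
All bound variables are already distinct, so no renaming is needed.
Finally move all quantifiers to the prefix:
  ∀p ∃t ∃k (G(p) ∨ G(t) ∨ G(k))
The prefix is ∀p ∃t ∃k: 1 universal, 2 existential.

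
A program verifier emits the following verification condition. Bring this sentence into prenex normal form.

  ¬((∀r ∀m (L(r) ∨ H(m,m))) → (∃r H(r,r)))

Rewrite implications/biconditionals: A → B as ¬A ∨ B.
  ¬(¬(∀r ∀m (L(r) ∨ H(m,m))) ∨ (∃r H(r,r)))
Drive negations inward (¬∀x A ≡ ∃x ¬A, ¬∃x A ≡ ∀x ¬A, De Morgan for ∧/∨):
  (∀r ∀m (L(r) ∨ H(m,m))) ∧ (∀r ¬H(r,r))
Rename bound variables to avoid capture: r↦u.
  (∀r ∀m (L(r) ∨ H(m,m))) ∧ (∀u ¬H(u,u))
Extract every quantifier outward, since the variables are now distinct and don't occur free across branches:
  ∀r ∀m ∀u ((L(r) ∨ H(m,m)) ∧ ¬H(u,u))

∀r ∀m ∀u ((L(r) ∨ H(m,m)) ∧ ¬H(u,u))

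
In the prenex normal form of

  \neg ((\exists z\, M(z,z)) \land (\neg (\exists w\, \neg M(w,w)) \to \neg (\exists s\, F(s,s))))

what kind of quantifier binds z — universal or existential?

universal

Rewrite implications/biconditionals: A → B as ¬A ∨ B.
  \neg ((\exists z\, M(z,z)) \land (\neg \neg (\exists w\, \neg M(w,w)) \lor \neg (\exists s\, F(s,s))))
Push ¬ through the quantifiers and connectives to reach negation normal form:
  (\forall z\, \neg M(z,z)) \lor (\forall w\, M(w,w)) \land (\exists s\, F(s,s))
All bound variables are already distinct, so no renaming is needed.
Finally move all quantifiers to the prefix:
  \forall z\, \forall w\, \exists s\, (\neg M(z,z) \lor M(w,w) \land F(s,s))
The quantifier \exists z sits under an odd number of negations (counting the antecedent side of each →), so it flips to \forall z.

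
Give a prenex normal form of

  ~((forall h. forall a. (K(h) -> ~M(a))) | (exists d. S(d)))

Rewrite implications/biconditionals: A → B as ¬A ∨ B.
  ~((forall h. forall a. (~K(h) | ~M(a))) | (exists d. S(d)))
Drive negations inward (¬∀x A ≡ ∃x ¬A, ¬∃x A ≡ ∀x ¬A, De Morgan for ∧/∨):
  (exists h. exists a. (K(h) & M(a))) & (forall d. ~S(d))
All bound variables are already distinct, so no renaming is needed.
Pull the quantifiers to the front (each side's bound variable is not free in the other side):
  exists h. exists a. forall d. (K(h) & M(a) & ~S(d))

exists h. exists a. forall d. (K(h) & M(a) & ~S(d))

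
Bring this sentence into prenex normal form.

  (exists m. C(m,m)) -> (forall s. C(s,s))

forall m. forall s. (~C(m,m) | C(s,s))

First replace A → B with ¬A ∨ B.
  ~(exists m. C(m,m)) | (forall s. C(s,s))
Move each ¬ inward, flipping quantifiers it crosses:
  (forall m. ~C(m,m)) | (forall s. C(s,s))
Finally move all quantifiers to the prefix:
  forall m. forall s. (~C(m,m) | C(s,s))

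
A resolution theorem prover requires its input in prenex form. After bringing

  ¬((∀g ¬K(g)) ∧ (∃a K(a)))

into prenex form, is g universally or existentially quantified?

existential

Drive negations inward (¬∀x A ≡ ∃x ¬A, ¬∃x A ≡ ∀x ¬A, De Morgan for ∧/∨):
  (∃g K(g)) ∨ (∀a ¬K(a))
Extract every quantifier outward, since the variables are now distinct and don't occur free across branches:
  ∃g ∀a (K(g) ∨ ¬K(a))
The quantifier ∀g sits under an odd number of negations, so it flips to ∃g.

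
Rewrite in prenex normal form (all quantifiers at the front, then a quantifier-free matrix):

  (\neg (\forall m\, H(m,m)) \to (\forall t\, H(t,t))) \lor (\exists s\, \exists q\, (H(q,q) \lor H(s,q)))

Rewrite implications/biconditionals: A → B as ¬A ∨ B.
  \neg \neg (\forall m\, H(m,m)) \lor (\forall t\, H(t,t)) \lor (\exists s\, \exists q\, (H(q,q) \lor H(s,q)))
Move each ¬ inward, flipping quantifiers it crosses:
  (\forall m\, H(m,m)) \lor (\forall t\, H(t,t)) \lor (\exists s\, \exists q\, (H(q,q) \lor H(s,q)))
Pull the quantifiers to the front (each side's bound variable is not free in the other side):
  \forall m\, \forall t\, \exists s\, \exists q\, (H(m,m) \lor H(t,t) \lor H(q,q) \lor H(s,q))

\forall m\, \forall t\, \exists s\, \exists q\, (H(m,m) \lor H(t,t) \lor H(q,q) \lor H(s,q))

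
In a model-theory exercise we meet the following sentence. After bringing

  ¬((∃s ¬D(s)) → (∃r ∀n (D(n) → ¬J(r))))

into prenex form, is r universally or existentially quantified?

Eliminate → and ↔ using ¬ and ∨.
  ¬(¬(∃s ¬D(s)) ∨ (∃r ∀n (¬D(n) ∨ ¬J(r))))
Push ¬ through the quantifiers and connectives to reach negation normal form:
  (∃s ¬D(s)) ∧ (∀r ∃n (D(n) ∧ J(r)))
All bound variables are already distinct, so no renaming is needed.
Extract every quantifier outward, since the variables are now distinct and don't occur free across branches:
  ∃s ∀r ∃n (¬D(s) ∧ D(n) ∧ J(r))
The quantifier ∃r sits under an odd number of negations (counting the antecedent side of each →), so it flips to ∀r.

universal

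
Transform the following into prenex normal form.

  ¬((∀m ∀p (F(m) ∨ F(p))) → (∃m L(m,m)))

∀m ∀p ∀v ((F(m) ∨ F(p)) ∧ ¬L(v,v))

First replace A → B with ¬A ∨ B.
  ¬(¬(∀m ∀p (F(m) ∨ F(p))) ∨ (∃m L(m,m)))
Push ¬ through the quantifiers and connectives to reach negation normal form:
  (∀m ∀p (F(m) ∨ F(p))) ∧ (∀m ¬L(m,m))
Standardize variables apart so no two quantifiers bind the same name: m↦v.
  (∀m ∀p (F(m) ∨ F(p))) ∧ (∀v ¬L(v,v))
Pull the quantifiers to the front (each side's bound variable is not free in the other side):
  ∀m ∀p ∀v ((F(m) ∨ F(p)) ∧ ¬L(v,v))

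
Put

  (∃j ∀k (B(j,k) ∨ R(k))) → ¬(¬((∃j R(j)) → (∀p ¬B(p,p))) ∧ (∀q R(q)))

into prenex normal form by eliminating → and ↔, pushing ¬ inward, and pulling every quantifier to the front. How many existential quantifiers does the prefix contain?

First replace A → B with ¬A ∨ B.
  ¬(∃j ∀k (B(j,k) ∨ R(k))) ∨ ¬(¬(¬(∃j R(j)) ∨ (∀p ¬B(p,p))) ∧ (∀q R(q)))
Push ¬ through the quantifiers and connectives to reach negation normal form:
  (∀j ∃k (¬B(j,k) ∧ ¬R(k))) ∨ (∀j ¬R(j)) ∨ (∀p ¬B(p,p)) ∨ (∃q ¬R(q))
Rename bound variables to avoid capture: j↦z1.
  (∀j ∃k (¬B(j,k) ∧ ¬R(k))) ∨ (∀z1 ¬R(z1)) ∨ (∀p ¬B(p,p)) ∨ (∃q ¬R(q))
Finally move all quantifiers to the prefix:
  ∀j ∃k ∀z1 ∀p ∃q (¬B(j,k) ∧ ¬R(k) ∨ ¬R(z1) ∨ ¬B(p,p) ∨ ¬R(q))
The prefix is ∀j ∃k ∀z1 ∀p ∃q: 3 universal, 2 existential.

2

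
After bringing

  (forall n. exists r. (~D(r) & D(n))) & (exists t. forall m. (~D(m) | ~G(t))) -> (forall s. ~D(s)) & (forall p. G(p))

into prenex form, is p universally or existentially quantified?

universal

Eliminate → and ↔ using ¬ and ∨.
  ~((forall n. exists r. (~D(r) & D(n))) & (exists t. forall m. (~D(m) | ~G(t)))) | (forall s. ~D(s)) & (forall p. G(p))
Drive negations inward (¬∀x A ≡ ∃x ¬A, ¬∃x A ≡ ∀x ¬A, De Morgan for ∧/∨):
  (exists n. forall r. (D(r) | ~D(n))) | (forall t. exists m. (D(m) & G(t))) | (forall s. ~D(s)) & (forall p. G(p))
All bound variables are already distinct, so no renaming is needed.
Finally move all quantifiers to the prefix:
  exists n. forall r. forall t. exists m. forall s. forall p. (D(r) | ~D(n) | D(m) & G(t) | ~D(s) & G(p))
The quantifier forall p sits under an even number of negations (counting the antecedent side of each →), so it remains universal.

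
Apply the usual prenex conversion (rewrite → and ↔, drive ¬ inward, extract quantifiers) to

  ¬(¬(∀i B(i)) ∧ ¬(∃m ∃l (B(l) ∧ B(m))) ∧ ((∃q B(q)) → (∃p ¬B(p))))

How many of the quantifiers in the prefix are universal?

2

Eliminate → and ↔ using ¬ and ∨.
  ¬(¬(∀i B(i)) ∧ ¬(∃m ∃l (B(l) ∧ B(m))) ∧ (¬(∃q B(q)) ∨ (∃p ¬B(p))))
Push ¬ through the quantifiers and connectives to reach negation normal form:
  (∀i B(i)) ∨ (∃m ∃l (B(l) ∧ B(m))) ∨ (∃q B(q)) ∧ (∀p B(p))
All bound variables are already distinct, so no renaming is needed.
Extract every quantifier outward, since the variables are now distinct and don't occur free across branches:
  ∀i ∃m ∃l ∃q ∀p (B(i) ∨ B(l) ∧ B(m) ∨ B(q) ∧ B(p))
The prefix is ∀i ∃m ∃l ∃q ∀p: 2 universal, 3 existential.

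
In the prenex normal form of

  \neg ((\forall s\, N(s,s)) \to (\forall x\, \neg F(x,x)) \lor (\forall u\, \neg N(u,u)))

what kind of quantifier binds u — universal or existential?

existential

First replace A → B with ¬A ∨ B.
  \neg (\neg (\forall s\, N(s,s)) \lor (\forall x\, \neg F(x,x)) \lor (\forall u\, \neg N(u,u)))
Push ¬ through the quantifiers and connectives to reach negation normal form:
  (\forall s\, N(s,s)) \land (\exists x\, F(x,x)) \land (\exists u\, N(u,u))
All bound variables are already distinct, so no renaming is needed.
Finally move all quantifiers to the prefix:
  \forall s\, \exists x\, \exists u\, (N(s,s) \land F(x,x) \land N(u,u))
The quantifier \forall u sits under an odd number of negations (counting the antecedent side of each →), so it flips to \exists u.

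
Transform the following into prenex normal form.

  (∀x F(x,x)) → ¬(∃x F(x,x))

∃x ∀z1 (¬F(x,x) ∨ ¬F(z1,z1))

First replace A → B with ¬A ∨ B.
  ¬(∀x F(x,x)) ∨ ¬(∃x F(x,x))
Move each ¬ inward, flipping quantifiers it crosses:
  (∃x ¬F(x,x)) ∨ (∀x ¬F(x,x))
Standardize variables apart so no two quantifiers bind the same name: x↦z1.
  (∃x ¬F(x,x)) ∨ (∀z1 ¬F(z1,z1))
Pull the quantifiers to the front (each side's bound variable is not free in the other side):
  ∃x ∀z1 (¬F(x,x) ∨ ¬F(z1,z1))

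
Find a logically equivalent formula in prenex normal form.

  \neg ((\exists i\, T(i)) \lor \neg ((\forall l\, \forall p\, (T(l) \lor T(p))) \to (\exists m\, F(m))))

First replace A → B with ¬A ∨ B.
  \neg ((\exists i\, T(i)) \lor \neg (\neg (\forall l\, \forall p\, (T(l) \lor T(p))) \lor (\exists m\, F(m))))
Move each ¬ inward, flipping quantifiers it crosses:
  (\forall i\, \neg T(i)) \land ((\exists l\, \exists p\, (\neg T(l) \land \neg T(p))) \lor (\exists m\, F(m)))
Extract every quantifier outward, since the variables are now distinct and don't occur free across branches:
  \forall i\, \exists l\, \exists p\, \exists m\, (\neg T(i) \land (\neg T(l) \land \neg T(p) \lor F(m)))

\forall i\, \exists l\, \exists p\, \exists m\, (\neg T(i) \land (\neg T(l) \land \neg T(p) \lor F(m)))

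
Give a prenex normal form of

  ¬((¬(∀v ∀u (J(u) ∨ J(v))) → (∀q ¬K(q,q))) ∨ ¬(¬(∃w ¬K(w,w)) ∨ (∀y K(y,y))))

First replace A → B with ¬A ∨ B.
  ¬(¬¬(∀v ∀u (J(u) ∨ J(v))) ∨ (∀q ¬K(q,q)) ∨ ¬(¬(∃w ¬K(w,w)) ∨ (∀y K(y,y))))
Drive negations inward (¬∀x A ≡ ∃x ¬A, ¬∃x A ≡ ∀x ¬A, De Morgan for ∧/∨):
  (∃v ∃u (¬J(u) ∧ ¬J(v))) ∧ (∃q K(q,q)) ∧ ((∀w K(w,w)) ∨ (∀y K(y,y)))
Extract every quantifier outward, since the variables are now distinct and don't occur free across branches:
  ∃v ∃u ∃q ∀w ∀y (¬J(u) ∧ ¬J(v) ∧ K(q,q) ∧ (K(w,w) ∨ K(y,y)))

∃v ∃u ∃q ∀w ∀y (¬J(u) ∧ ¬J(v) ∧ K(q,q) ∧ (K(w,w) ∨ K(y,y)))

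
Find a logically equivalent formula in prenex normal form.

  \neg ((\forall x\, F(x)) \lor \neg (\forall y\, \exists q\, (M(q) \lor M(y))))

Drive negations inward (¬∀x A ≡ ∃x ¬A, ¬∃x A ≡ ∀x ¬A, De Morgan for ∧/∨):
  (\exists x\, \neg F(x)) \land (\forall y\, \exists q\, (M(q) \lor M(y)))
Extract every quantifier outward, since the variables are now distinct and don't occur free across branches:
  \exists x\, \forall y\, \exists q\, (\neg F(x) \land (M(q) \lor M(y)))

\exists x\, \forall y\, \exists q\, (\neg F(x) \land (M(q) \lor M(y)))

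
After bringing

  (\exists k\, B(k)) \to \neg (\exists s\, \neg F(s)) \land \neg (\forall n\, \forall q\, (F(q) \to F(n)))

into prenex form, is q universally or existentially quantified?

existential

Rewrite implications/biconditionals: A → B as ¬A ∨ B.
  \neg (\exists k\, B(k)) \lor \neg (\exists s\, \neg F(s)) \land \neg (\forall n\, \forall q\, (\neg F(q) \lor F(n)))
Push ¬ through the quantifiers and connectives to reach negation normal form:
  (\forall k\, \neg B(k)) \lor (\forall s\, F(s)) \land (\exists n\, \exists q\, (F(q) \land \neg F(n)))
Finally move all quantifiers to the prefix:
  \forall k\, \forall s\, \exists n\, \exists q\, (\neg B(k) \lor F(s) \land F(q) \land \neg F(n))
The quantifier \forall q sits under an odd number of negations (counting the antecedent side of each →), so it flips to \exists q.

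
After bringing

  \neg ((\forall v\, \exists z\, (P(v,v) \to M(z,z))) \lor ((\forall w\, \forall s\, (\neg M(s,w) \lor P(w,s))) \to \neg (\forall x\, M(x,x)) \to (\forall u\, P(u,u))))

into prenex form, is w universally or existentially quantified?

universal

First replace A → B with ¬A ∨ B.
  \neg ((\forall v\, \exists z\, (\neg P(v,v) \lor M(z,z))) \lor \neg (\forall w\, \forall s\, (\neg M(s,w) \lor P(w,s))) \lor \neg \neg (\forall x\, M(x,x)) \lor (\forall u\, P(u,u)))
Move each ¬ inward, flipping quantifiers it crosses:
  (\exists v\, \forall z\, (P(v,v) \land \neg M(z,z))) \land (\forall w\, \forall s\, (\neg M(s,w) \lor P(w,s))) \land (\exists x\, \neg M(x,x)) \land (\exists u\, \neg P(u,u))
All bound variables are already distinct, so no renaming is needed.
Extract every quantifier outward, since the variables are now distinct and don't occur free across branches:
  \exists v\, \forall z\, \forall w\, \forall s\, \exists x\, \exists u\, (P(v,v) \land \neg M(z,z) \land (\neg M(s,w) \lor P(w,s)) \land \neg M(x,x) \land \neg P(u,u))
The quantifier \forall w sits under an even number of negations (counting the antecedent side of each →), so it remains universal.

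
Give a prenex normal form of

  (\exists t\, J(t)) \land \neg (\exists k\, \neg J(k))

\exists t\, \forall k\, (J(t) \land J(k))

Move each ¬ inward, flipping quantifiers it crosses:
  (\exists t\, J(t)) \land (\forall k\, J(k))
Pull the quantifiers to the front (each side's bound variable is not free in the other side):
  \exists t\, \forall k\, (J(t) \land J(k))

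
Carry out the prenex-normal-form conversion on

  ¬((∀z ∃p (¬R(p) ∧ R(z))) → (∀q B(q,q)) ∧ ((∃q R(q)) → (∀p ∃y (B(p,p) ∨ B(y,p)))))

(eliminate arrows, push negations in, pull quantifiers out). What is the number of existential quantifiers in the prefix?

Eliminate → and ↔ using ¬ and ∨.
  ¬(¬(∀z ∃p (¬R(p) ∧ R(z))) ∨ (∀q B(q,q)) ∧ (¬(∃q R(q)) ∨ (∀p ∃y (B(p,p) ∨ B(y,p)))))
Move each ¬ inward, flipping quantifiers it crosses:
  (∀z ∃p (¬R(p) ∧ R(z))) ∧ ((∃q ¬B(q,q)) ∨ (∃q R(q)) ∧ (∃p ∀y (¬B(p,p) ∧ ¬B(y,p))))
Standardize variables apart so no two quantifiers bind the same name: q↦t, p↦v.
  (∀z ∃p (¬R(p) ∧ R(z))) ∧ ((∃q ¬B(q,q)) ∨ (∃t R(t)) ∧ (∃v ∀y (¬B(v,v) ∧ ¬B(y,v))))
Extract every quantifier outward, since the variables are now distinct and don't occur free across branches:
  ∀z ∃p ∃q ∃t ∃v ∀y (¬R(p) ∧ R(z) ∧ (¬B(q,q) ∨ R(t) ∧ ¬B(v,v) ∧ ¬B(y,v)))
The prefix is ∀z ∃p ∃q ∃t ∃v ∀y: 2 universal, 4 existential.

4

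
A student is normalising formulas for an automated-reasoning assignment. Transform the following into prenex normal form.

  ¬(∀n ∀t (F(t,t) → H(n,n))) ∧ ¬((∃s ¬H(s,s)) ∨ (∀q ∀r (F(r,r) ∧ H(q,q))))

∃n ∃t ∀s ∃q ∃r (F(t,t) ∧ ¬H(n,n) ∧ H(s,s) ∧ (¬F(r,r) ∨ ¬H(q,q)))

Rewrite implications/biconditionals: A → B as ¬A ∨ B.
  ¬(∀n ∀t (¬F(t,t) ∨ H(n,n))) ∧ ¬((∃s ¬H(s,s)) ∨ (∀q ∀r (F(r,r) ∧ H(q,q))))
Drive negations inward (¬∀x A ≡ ∃x ¬A, ¬∃x A ≡ ∀x ¬A, De Morgan for ∧/∨):
  (∃n ∃t (F(t,t) ∧ ¬H(n,n))) ∧ (∀s H(s,s)) ∧ (∃q ∃r (¬F(r,r) ∨ ¬H(q,q)))
All bound variables are already distinct, so no renaming is needed.
Extract every quantifier outward, since the variables are now distinct and don't occur free across branches:
  ∃n ∃t ∀s ∃q ∃r (F(t,t) ∧ ¬H(n,n) ∧ H(s,s) ∧ (¬F(r,r) ∨ ¬H(q,q)))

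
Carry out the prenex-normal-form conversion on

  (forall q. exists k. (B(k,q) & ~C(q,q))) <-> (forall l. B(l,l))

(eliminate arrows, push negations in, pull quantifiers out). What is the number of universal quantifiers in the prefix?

3

First replace A → B with ¬A ∨ B; A ↔ B as (¬A ∨ B) ∧ (¬B ∨ A).
  (~(forall q. exists k. (B(k,q) & ~C(q,q))) | (forall l. B(l,l))) & (~(forall l. B(l,l)) | (forall q. exists k. (B(k,q) & ~C(q,q))))
Push ¬ through the quantifiers and connectives to reach negation normal form:
  ((exists q. forall k. (~B(k,q) | C(q,q))) | (forall l. B(l,l))) & ((exists l. ~B(l,l)) | (forall q. exists k. (B(k,q) & ~C(q,q))))
Give each quantifier a distinct variable: l↦y, q↦w, k↦v.
  ((exists q. forall k. (~B(k,q) | C(q,q))) | (forall l. B(l,l))) & ((exists y. ~B(y,y)) | (forall w. exists v. (B(v,w) & ~C(w,w))))
Finally move all quantifiers to the prefix:
  exists q. forall k. forall l. exists y. forall w. exists v. ((~B(k,q) | C(q,q) | B(l,l)) & (~B(y,y) | B(v,w) & ~C(w,w)))
The prefix is exists q forall k forall l exists y forall w exists v: 3 universal, 3 existential.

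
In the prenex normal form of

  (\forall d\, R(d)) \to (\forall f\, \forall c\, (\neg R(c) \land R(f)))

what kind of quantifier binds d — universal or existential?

existential

First replace A → B with ¬A ∨ B.
  \neg (\forall d\, R(d)) \lor (\forall f\, \forall c\, (\neg R(c) \land R(f)))
Move each ¬ inward, flipping quantifiers it crosses:
  (\exists d\, \neg R(d)) \lor (\forall f\, \forall c\, (\neg R(c) \land R(f)))
Extract every quantifier outward, since the variables are now distinct and don't occur free across branches:
  \exists d\, \forall f\, \forall c\, (\neg R(d) \lor \neg R(c) \land R(f))
The quantifier \forall d sits under an odd number of negations (counting the antecedent side of each →), so it flips to \exists d.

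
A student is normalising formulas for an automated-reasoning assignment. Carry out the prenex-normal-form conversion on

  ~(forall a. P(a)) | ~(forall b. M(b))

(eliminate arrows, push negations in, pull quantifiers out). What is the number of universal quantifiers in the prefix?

Push ¬ through the quantifiers and connectives to reach negation normal form:
  (exists a. ~P(a)) | (exists b. ~M(b))
Finally move all quantifiers to the prefix:
  exists a. exists b. (~P(a) | ~M(b))
The prefix is exists a exists b: 0 universal, 2 existential.

0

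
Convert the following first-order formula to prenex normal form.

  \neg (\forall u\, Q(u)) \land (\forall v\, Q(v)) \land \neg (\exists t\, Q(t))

\exists u\, \forall v\, \forall t\, (\neg Q(u) \land Q(v) \land \neg Q(t))

Drive negations inward (¬∀x A ≡ ∃x ¬A, ¬∃x A ≡ ∀x ¬A, De Morgan for ∧/∨):
  (\exists u\, \neg Q(u)) \land (\forall v\, Q(v)) \land (\forall t\, \neg Q(t))
Finally move all quantifiers to the prefix:
  \exists u\, \forall v\, \forall t\, (\neg Q(u) \land Q(v) \land \neg Q(t))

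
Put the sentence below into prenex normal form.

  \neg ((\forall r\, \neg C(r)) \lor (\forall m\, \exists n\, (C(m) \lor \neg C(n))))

\exists r\, \exists m\, \forall n\, (C(r) \land \neg C(m) \land C(n))

Push ¬ through the quantifiers and connectives to reach negation normal form:
  (\exists r\, C(r)) \land (\exists m\, \forall n\, (\neg C(m) \land C(n)))
All bound variables are already distinct, so no renaming is needed.
Pull the quantifiers to the front (each side's bound variable is not free in the other side):
  \exists r\, \exists m\, \forall n\, (C(r) \land \neg C(m) \land C(n))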